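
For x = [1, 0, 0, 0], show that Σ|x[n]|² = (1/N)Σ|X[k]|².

Time domain:
Σ|x[n]|² = |1|² + |0|² + |0|² + |0|² = 1.0000

Frequency domain:
(1/4)Σ|X[k]|² = (1/4)(|1|² + |1|² + |1|² + |1|²) = (1/4)·4.0000 = 1.0000

Both sides agree, confirming Parseval's theorem.

Σ|x[n]|² = (1/N)Σ|X[k]|² = 1.0000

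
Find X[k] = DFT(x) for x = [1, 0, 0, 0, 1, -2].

X[k] = Σ(n=0 to 5) x[n] · ω_6^(nk)
where ω_6 = e^(-2πi/6)

Computing each X[k]:
X[0] = 0
X[1] = -0.5000-0.8660i
X[2] = 1.5000-2.5981i
X[3] = 4
X[4] = 1.5000+2.5981i
X[5] = -0.5000+0.8660i

X = [0, -0.5000-0.8660i, 1.5000-2.5981i, 4, 1.5000+2.5981i, -0.5000+0.8660i]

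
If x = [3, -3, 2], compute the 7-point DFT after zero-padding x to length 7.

Original 3-point DFT: [2, 3.5000+4.3301i, 3.5000-4.3301i]
Zero-padded 7-point DFT provides frequency interpolation.

DFT_7([x, 0, ...]) = [2, 0.6845+0.3956i, 1.8656+3.7926i, 6.9499+2.8653i, 6.9499-2.8653i, 1.8656-3.7926i, 0.6845-0.3956i]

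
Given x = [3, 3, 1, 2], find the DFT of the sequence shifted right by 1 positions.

Time shift by 1: X_shifted[k] = ω_4^(1k) · X[k]
Shifted x = [2, 3, 3, 1]

DFT(x[n-1]) = [9, -1-2i, 1, -1+2i]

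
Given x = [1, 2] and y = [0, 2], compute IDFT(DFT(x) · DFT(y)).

(x ⊛ y)[n] = Σ(m=0 to 1) x[m] · y[(n-m) mod 2]

Computing each output sample:
(x ⊛ y)[0] = 4
(x ⊛ y)[1] = 2

x ⊛ y = [4, 2]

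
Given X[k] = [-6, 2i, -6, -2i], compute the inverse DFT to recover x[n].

x[n] = (1/4) Σ(k=0 to 3) X[k] · e^(2πikn/4)

Computing each x[n]:
x[0] = -3
x[1] = -1
x[2] = -3
x[3] = 1

x = [-3, -1, -3, 1]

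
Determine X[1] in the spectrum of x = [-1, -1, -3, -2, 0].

X[1] = Σ(n=0 to 4) x[n] · ω_5^(1n) where ω_5 = e^(-2πi/5)
= (-1)·ω_5^0 + (-1)·ω_5^1 + (-3)·ω_5^2 + (-2)·ω_5^3 + (0)·ω_5^4

X[1] = 2.7361+1.5388i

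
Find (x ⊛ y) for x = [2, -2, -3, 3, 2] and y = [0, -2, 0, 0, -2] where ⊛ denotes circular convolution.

(x ⊛ y)[n] = Σ(m=0 to 4) x[m] · y[(n-m) mod 5]

Computing each output sample:
(x ⊛ y)[0] = 0
(x ⊛ y)[1] = 2
(x ⊛ y)[2] = -2
(x ⊛ y)[3] = 2
(x ⊛ y)[4] = -10

x ⊛ y = [0, 2, -2, 2, -10]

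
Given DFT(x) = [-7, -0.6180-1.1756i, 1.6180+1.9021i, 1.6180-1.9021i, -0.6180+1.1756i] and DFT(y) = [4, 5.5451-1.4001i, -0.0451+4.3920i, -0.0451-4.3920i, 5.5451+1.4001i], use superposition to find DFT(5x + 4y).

By linearity: DFT(5x + 4y) = 5·DFT(x) + 4·DFT(y)
= 5·[-7, -0.6180-1.1756i, 1.6180+1.9021i, 1.6180-1.9021i, -0.6180+1.1756i] + 4·[4, 5.5451-1.4001i, -0.0451+4.3920i, -0.0451-4.3920i, 5.5451+1.4001i]

Computing element-wise:
Z[0] = 5·(-7) + 4·(4) = -19
Z[1] = 5·(-0.6180-1.1756i) + 4·(5.5451-1.4001i) = 19.0904-11.4784i
Z[2] = 5·(1.6180+1.9021i) + 4·(-0.0451+4.3920i) = 7.9096+27.0785i
Z[3] = 5·(1.6180-1.9021i) + 4·(-0.0451-4.3920i) = 7.9096-27.0785i
Z[4] = 5·(-0.6180+1.1756i) + 4·(5.5451+1.4001i) = 19.0904+11.4784i

DFT(5x + 4y) = 5·X + 4·Y = [-19, 19.0904-11.4784i, 7.9096+27.0785i, 7.9096-27.0785i, 19.0904+11.4784i]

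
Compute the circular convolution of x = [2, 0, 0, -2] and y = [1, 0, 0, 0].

(x ⊛ y)[n] = Σ(m=0 to 3) x[m] · y[(n-m) mod 4]

Computing each output sample:
(x ⊛ y)[0] = 2
(x ⊛ y)[1] = 0
(x ⊛ y)[2] = 0
(x ⊛ y)[3] = -2

x ⊛ y = [2, 0, 0, -2]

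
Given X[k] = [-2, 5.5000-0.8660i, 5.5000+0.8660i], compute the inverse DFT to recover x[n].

x[n] = (1/3) Σ(k=0 to 2) X[k] · e^(2πikn/3)

Computing each x[n]:
x[0] = 3
x[1] = -2
x[2] = -3

x = [3, -2, -3]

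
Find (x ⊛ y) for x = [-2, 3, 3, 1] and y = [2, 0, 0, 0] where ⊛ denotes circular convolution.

(x ⊛ y)[n] = Σ(m=0 to 3) x[m] · y[(n-m) mod 4]

Computing each output sample:
(x ⊛ y)[0] = -4
(x ⊛ y)[1] = 6
(x ⊛ y)[2] = 6
(x ⊛ y)[3] = 2

x ⊛ y = [-4, 6, 6, 2]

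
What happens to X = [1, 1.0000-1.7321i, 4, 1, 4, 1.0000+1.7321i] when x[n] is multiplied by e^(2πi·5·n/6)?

Modulation property: DFT(ω_6^(-5n)·x[n]) = X[(k-5) mod 6], so circularly shift X by 5 positions.

X[k-5] = [1.0000-1.7321i, 4, 1, 4, 1.0000+1.7321i, 1]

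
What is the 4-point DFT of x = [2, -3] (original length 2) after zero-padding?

Original 2-point DFT: [-1, 5]
Zero-padded 4-point DFT provides frequency interpolation.

DFT_4([x, 0, ...]) = [-1, 2+3i, 5, 2-3i]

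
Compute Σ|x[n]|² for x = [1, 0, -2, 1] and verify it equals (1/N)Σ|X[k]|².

Time domain:
Σ|x[n]|² = |1|² + |0|² + |-2|² + |1|² = 6.0000

Frequency domain:
(1/4)Σ|X[k]|² = (1/4)(|0|² + |3+1i|² + |-2|² + |3-1i|²) = (1/4)·24.0000 = 6.0000

Both sides agree, confirming Parseval's theorem.

Σ|x[n]|² = (1/N)Σ|X[k]|² = 6.0000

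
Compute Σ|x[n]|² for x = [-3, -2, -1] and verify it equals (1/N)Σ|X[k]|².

Time domain:
Σ|x[n]|² = |-3|² + |-2|² + |-1|² = 14.0000

Frequency domain:
(1/3)Σ|X[k]|² = (1/3)(|-6|² + |-1.5000+0.8660i|² + |-1.5000-0.8660i|²) = (1/3)·42.0000 = 14.0000

Both sides agree, confirming Parseval's theorem.

Σ|x[n]|² = (1/N)Σ|X[k]|² = 14.0000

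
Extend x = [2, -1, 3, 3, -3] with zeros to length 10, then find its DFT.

Original 5-point DFT: [4, -4.0902-1.9021i, 7.0902-1.1756i, 7.0902+1.1756i, -4.0902+1.9021i]
Zero-padded 10-point DFT provides frequency interpolation.

DFT_10([x, 0, ...]) = [4, 3.6180-3.3552i, -4.0902-1.9021i, 1.3820+7.3309i, 7.0902-1.1756i, 0, 7.0902+1.1756i, 1.3820-7.3309i, -4.0902+1.9021i, 3.6180+3.3552i]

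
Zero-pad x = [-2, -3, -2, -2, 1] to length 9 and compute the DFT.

Original 5-point DFT: [-8, 0.6180+3.8042i, -1.6180+2.3511i, -1.6180-2.3511i, 0.6180-3.8042i]
Zero-padded 9-point DFT provides frequency interpolation.

DFT_9([x, 0, ...]) = [-8, -4.5851+5.2880i, 1.1245+2.5492i, -2, 0.4606+2.4573i, 0.4606-2.4573i, -2, 1.1245-2.5492i, -4.5851-5.2880i]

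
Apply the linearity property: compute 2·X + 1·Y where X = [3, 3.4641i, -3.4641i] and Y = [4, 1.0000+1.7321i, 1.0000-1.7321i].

By linearity: DFT(2x + 1y) = 2·DFT(x) + 1·DFT(y)
= 2·[3, 3.4641i, -3.4641i] + 1·[4, 1.0000+1.7321i, 1.0000-1.7321i]

Computing element-wise:
Z[0] = 2·(3) + 1·(4) = 10
Z[1] = 2·(3.4641i) + 1·(1.0000+1.7321i) = 1.0000+8.6603i
Z[2] = 2·(-3.4641i) + 1·(1.0000-1.7321i) = 1.0000-8.6603i

DFT(2x + 1y) = 2·X + 1·Y = [10, 1.0000+8.6603i, 1.0000-8.6603i]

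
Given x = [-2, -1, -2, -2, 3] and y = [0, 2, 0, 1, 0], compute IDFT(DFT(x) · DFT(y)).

(x ⊛ y)[n] = Σ(m=0 to 4) x[m] · y[(n-m) mod 5]

Computing each output sample:
(x ⊛ y)[0] = 4
(x ⊛ y)[1] = -6
(x ⊛ y)[2] = 1
(x ⊛ y)[3] = -6
(x ⊛ y)[4] = -5

x ⊛ y = [4, -6, 1, -6, -5]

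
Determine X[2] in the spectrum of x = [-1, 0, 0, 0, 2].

X[2] = Σ(n=0 to 4) x[n] · ω_5^(2n) where ω_5 = e^(-2πi/5)
= (-1)·ω_5^0 + (0)·ω_5^2 + (0)·ω_5^4 + (0)·ω_5^6 + (2)·ω_5^8

X[2] = -2.6180+1.1756i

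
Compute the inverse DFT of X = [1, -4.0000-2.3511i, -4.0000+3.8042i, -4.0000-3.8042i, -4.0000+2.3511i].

x[n] = (1/5) Σ(k=0 to 4) X[k] · e^(2πikn/5)

Computing each x[n]:
x[0] = -3
x[1] = 1
x[2] = 3
x[3] = -1
x[4] = 1

x = [-3, 1, 3, -1, 1]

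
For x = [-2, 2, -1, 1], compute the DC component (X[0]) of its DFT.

X[0] = Σ(n=0 to 3) x[n] · ω_4^0 = Σ x[n]
= (-2) + (2) + (-1) + (1)

X[0] = 0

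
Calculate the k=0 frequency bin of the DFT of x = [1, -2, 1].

X[0] = Σ(n=0 to 2) x[n] · ω_3^0 = Σ x[n]
= (1) + (-2) + (1)

X[0] = 0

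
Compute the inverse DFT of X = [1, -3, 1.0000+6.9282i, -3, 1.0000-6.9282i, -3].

x[n] = (1/6) Σ(k=0 to 5) X[k] · e^(2πikn/6)

Computing each x[n]:
x[0] = -1
x[1] = -2
x[2] = 2
x[3] = 2
x[4] = -2
x[5] = 2

x = [-1, -2, 2, 2, -2, 2]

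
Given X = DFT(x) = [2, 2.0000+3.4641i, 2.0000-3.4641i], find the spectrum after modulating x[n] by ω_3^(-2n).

Modulation property: DFT(ω_3^(-2n)·x[n]) = X[(k-2) mod 3], so circularly shift X by 2 positions.

X[k-2] = [2.0000+3.4641i, 2.0000-3.4641i, 2]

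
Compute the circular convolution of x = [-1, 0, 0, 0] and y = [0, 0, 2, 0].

(x ⊛ y)[n] = Σ(m=0 to 3) x[m] · y[(n-m) mod 4]

Computing each output sample:
(x ⊛ y)[0] = 0
(x ⊛ y)[1] = 0
(x ⊛ y)[2] = -2
(x ⊛ y)[3] = 0

x ⊛ y = [0, 0, -2, 0]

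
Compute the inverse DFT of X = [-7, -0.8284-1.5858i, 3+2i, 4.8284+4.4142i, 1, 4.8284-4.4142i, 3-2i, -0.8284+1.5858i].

x[n] = (1/8) Σ(k=0 to 7) X[k] · e^(2πikn/8)

Computing each x[n]:
x[0] = 1
x[1] = -3
x[2] = 0
x[3] = 0
x[4] = -1
x[5] = 0
x[6] = -3
x[7] = -1

x = [1, -3, 0, 0, -1, 0, -3, -1]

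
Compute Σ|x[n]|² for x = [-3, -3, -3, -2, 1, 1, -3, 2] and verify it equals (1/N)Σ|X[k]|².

Time domain:
Σ|x[n]|² = |-3|² + |-3|² + |-3|² + |-2|² + |1|² + |1|² + |-3|² + |2|² = 46.0000

Frequency domain:
(1/8)Σ|X[k]|² = (1/8)(|-10|² + |-4.0000+5.6569i|² + |4+2i|² + |-4.0000+5.6569i|² + |-6|² + |-4.0000-5.6569i|² + |4-2i|² + |-4.0000-5.6569i|²) = (1/8)·368.0000 = 46.0000

Both sides agree, confirming Parseval's theorem.

Σ|x[n]|² = (1/N)Σ|X[k]|² = 46.0000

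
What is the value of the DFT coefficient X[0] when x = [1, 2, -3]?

X[0] = Σ(n=0 to 2) x[n] · ω_3^0 = Σ x[n]
= (1) + (2) + (-3)

X[0] = 0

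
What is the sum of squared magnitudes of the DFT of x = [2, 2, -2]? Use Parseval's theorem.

Parseval: Σ|x[n]|² = (1/N)Σ|X[k]|², so Σ|X[k]|² = N·Σ|x[n]|² = 3·12.0000

Σ|X[k]|² = N·Σ|x[n]|² = 3·12.0000 = 36.0000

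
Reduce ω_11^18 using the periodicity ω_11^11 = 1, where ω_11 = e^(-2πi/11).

Since ω_11^11 = 1, powers reduce modulo 11.
18 mod 11 = 7
So ω_11^18 = ω_11^7 = e^(-2πi·7/11)

ω_11^18 = ω_11^7 = -0.6549+0.7557i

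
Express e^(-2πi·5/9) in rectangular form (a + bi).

ω_9^5 = e^(-2πi·5/9)
= cos(-2π·5/9) + i·sin(-2π·5/9)
= cos(-10π/9) + i·sin(-10π/9)

ω_9^5 = cos(-10π/9) + i·sin(-10π/9) = -0.9397+0.3420i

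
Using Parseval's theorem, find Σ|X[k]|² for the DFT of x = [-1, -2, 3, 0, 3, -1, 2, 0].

Parseval: Σ|x[n]|² = (1/N)Σ|X[k]|², so Σ|X[k]|² = N·Σ|x[n]|² = 8·28.0000

Σ|X[k]|² = N·Σ|x[n]|² = 8·28.0000 = 224.0000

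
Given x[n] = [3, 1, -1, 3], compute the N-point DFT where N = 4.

X[k] = Σ(n=0 to 3) x[n] · ω_4^(nk)
where ω_4 = e^(-2πi/4)

Computing each X[k]:
X[0] = 6
X[1] = 4+2i
X[2] = -2
X[3] = 4-2i

X = [6, 4+2i, -2, 4-2i]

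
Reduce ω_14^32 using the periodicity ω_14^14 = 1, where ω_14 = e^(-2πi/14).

Since ω_14^14 = 1, powers reduce modulo 14.
32 mod 14 = 4
So ω_14^32 = ω_14^4 = e^(-2πi·4/14)

ω_14^32 = ω_14^4 = -0.2225-0.9749i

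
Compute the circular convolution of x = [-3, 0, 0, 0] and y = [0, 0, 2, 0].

(x ⊛ y)[n] = Σ(m=0 to 3) x[m] · y[(n-m) mod 4]

Computing each output sample:
(x ⊛ y)[0] = 0
(x ⊛ y)[1] = 0
(x ⊛ y)[2] = -6
(x ⊛ y)[3] = 0

x ⊛ y = [0, 0, -6, 0]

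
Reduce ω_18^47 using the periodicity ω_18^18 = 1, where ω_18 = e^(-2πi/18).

Since ω_18^18 = 1, powers reduce modulo 18.
47 mod 18 = 11
So ω_18^47 = ω_18^11 = e^(-2πi·11/18)

ω_18^47 = ω_18^11 = -0.7660+0.6428i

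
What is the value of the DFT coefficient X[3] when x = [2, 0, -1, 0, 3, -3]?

X[3] = Σ(n=0 to 5) x[n] · ω_6^(3n) where ω_6 = e^(-2πi/6)
= (2)·ω_6^0 + (0)·ω_6^3 + (-1)·ω_6^6 + (0)·ω_6^9 + (3)·ω_6^12 + (-3)·ω_6^15

X[3] = 7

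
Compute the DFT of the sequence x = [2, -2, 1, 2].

X[k] = Σ(n=0 to 3) x[n] · ω_4^(nk)
where ω_4 = e^(-2πi/4)

Computing each X[k]:
X[0] = 3
X[1] = 1+4i
X[2] = 3
X[3] = 1-4i

X = [3, 1+4i, 3, 1-4i]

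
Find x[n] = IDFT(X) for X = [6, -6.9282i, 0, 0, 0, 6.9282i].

x[n] = (1/6) Σ(k=0 to 5) X[k] · e^(2πikn/6)

Computing each x[n]:
x[0] = 1
x[1] = 3
x[2] = 3
x[3] = 1
x[4] = -1
x[5] = -1

x = [1, 3, 3, 1, -1, -1]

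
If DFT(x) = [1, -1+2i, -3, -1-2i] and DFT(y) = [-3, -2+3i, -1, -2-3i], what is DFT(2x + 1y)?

By linearity: DFT(2x + 1y) = 2·DFT(x) + 1·DFT(y)
= 2·[1, -1+2i, -3, -1-2i] + 1·[-3, -2+3i, -1, -2-3i]

Computing element-wise:
Z[0] = 2·(1) + 1·(-3) = -1
Z[1] = 2·(-1+2i) + 1·(-2+3i) = -4+7i
Z[2] = 2·(-3) + 1·(-1) = -7
Z[3] = 2·(-1-2i) + 1·(-2-3i) = -4-7i

DFT(2x + 1y) = 2·X + 1·Y = [-1, -4+7i, -7, -4-7i]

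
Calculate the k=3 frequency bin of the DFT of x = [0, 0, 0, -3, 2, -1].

X[3] = Σ(n=0 to 5) x[n] · ω_6^(3n) where ω_6 = e^(-2πi/6)
= (0)·ω_6^0 + (0)·ω_6^3 + (0)·ω_6^6 + (-3)·ω_6^9 + (2)·ω_6^12 + (-1)·ω_6^15

X[3] = 6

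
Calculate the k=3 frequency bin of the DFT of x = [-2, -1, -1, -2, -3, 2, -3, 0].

X[3] = Σ(n=0 to 7) x[n] · ω_8^(3n) where ω_8 = e^(-2πi/8)
= (-2)·ω_8^0 + (-1)·ω_8^3 + (-1)·ω_8^6 + (-2)·ω_8^9 + (-3)·ω_8^12 + (2)·ω_8^15 + (-3)·ω_8^18 + (0)·ω_8^21

X[3] = 1.7071+5.5355i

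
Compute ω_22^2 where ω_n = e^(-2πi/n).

ω_22^2 = e^(-2πi·2/22)
= cos(-2π·2/22) + i·sin(-2π·2/22)
= cos(-4π/22) + i·sin(-4π/22)

ω_22^2 = cos(-4π/22) + i·sin(-4π/22) = 0.8413-0.5406i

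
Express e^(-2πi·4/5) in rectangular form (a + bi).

ω_5^4 = e^(-2πi·4/5)
= cos(-2π·4/5) + i·sin(-2π·4/5)
= cos(-8π/5) + i·sin(-8π/5)

ω_5^4 = cos(-8π/5) + i·sin(-8π/5) = 0.3090+0.9511i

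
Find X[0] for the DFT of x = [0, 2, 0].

X[0] = Σ(n=0 to 2) x[n] · ω_3^0 = Σ x[n]
= (0) + (2) + (0)

X[0] = 2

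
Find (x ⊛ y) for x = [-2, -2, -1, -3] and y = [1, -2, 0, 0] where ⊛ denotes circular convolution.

(x ⊛ y)[n] = Σ(m=0 to 3) x[m] · y[(n-m) mod 4]

Computing each output sample:
(x ⊛ y)[0] = 4
(x ⊛ y)[1] = 2
(x ⊛ y)[2] = 3
(x ⊛ y)[3] = -1

x ⊛ y = [4, 2, 3, -1]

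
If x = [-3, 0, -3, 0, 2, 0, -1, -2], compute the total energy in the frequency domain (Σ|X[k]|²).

Parseval: Σ|x[n]|² = (1/N)Σ|X[k]|², so Σ|X[k]|² = N·Σ|x[n]|² = 8·27.0000

Σ|X[k]|² = N·Σ|x[n]|² = 8·27.0000 = 216.0000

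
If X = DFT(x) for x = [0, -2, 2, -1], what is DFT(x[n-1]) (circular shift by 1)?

Time shift by 1: X_shifted[k] = ω_4^(1k) · X[k]
Shifted x = [-1, 0, -2, 2]

DFT(x[n-1]) = [-1, 1+2i, -5, 1-2i]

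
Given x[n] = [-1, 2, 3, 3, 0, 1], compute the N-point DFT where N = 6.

X[k] = Σ(n=0 to 5) x[n] · ω_6^(nk)
where ω_6 = e^(-2πi/6)

Computing each X[k]:
X[0] = 8
X[1] = -4.0000-3.4641i
X[2] = -1.0000+1.7321i
X[3] = -4
X[4] = -1.0000-1.7321i
X[5] = -4.0000+3.4641i

X = [8, -4.0000-3.4641i, -1.0000+1.7321i, -4, -1.0000-1.7321i, -4.0000+3.4641i]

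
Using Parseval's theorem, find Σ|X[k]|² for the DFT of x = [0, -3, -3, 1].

Parseval: Σ|x[n]|² = (1/N)Σ|X[k]|², so Σ|X[k]|² = N·Σ|x[n]|² = 4·19.0000

Σ|X[k]|² = N·Σ|x[n]|² = 4·19.0000 = 76.0000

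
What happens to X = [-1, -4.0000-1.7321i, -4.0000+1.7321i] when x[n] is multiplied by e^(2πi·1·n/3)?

Modulation property: DFT(ω_3^(-1n)·x[n]) = X[(k-1) mod 3], so circularly shift X by 1 positions.

X[k-1] = [-4.0000+1.7321i, -1, -4.0000-1.7321i]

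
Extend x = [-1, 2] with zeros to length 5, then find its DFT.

Original 2-point DFT: [1, -3]
Zero-padded 5-point DFT provides frequency interpolation.

DFT_5([x, 0, ...]) = [1, -0.3820-1.9021i, -2.6180-1.1756i, -2.6180+1.1756i, -0.3820+1.9021i]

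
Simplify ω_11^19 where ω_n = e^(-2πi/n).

Since ω_11^11 = 1, powers reduce modulo 11.
19 mod 11 = 8
So ω_11^19 = ω_11^8 = e^(-2πi·8/11)

ω_11^19 = ω_11^8 = -0.1423+0.9898i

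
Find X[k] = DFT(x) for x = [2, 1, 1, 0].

X[k] = Σ(n=0 to 3) x[n] · ω_4^(nk)
where ω_4 = e^(-2πi/4)

Computing each X[k]:
X[0] = 4
X[1] = 1-1i
X[2] = 2
X[3] = 1+1i

X = [4, 1-1i, 2, 1+1i]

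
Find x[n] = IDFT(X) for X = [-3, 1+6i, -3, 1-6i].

x[n] = (1/4) Σ(k=0 to 3) X[k] · e^(2πikn/4)

Computing each x[n]:
x[0] = -1
x[1] = -3
x[2] = -2
x[3] = 3

x = [-1, -3, -2, 3]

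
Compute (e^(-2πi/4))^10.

Since ω_4^4 = 1, powers reduce modulo 4.
10 mod 4 = 2
So ω_4^10 = ω_4^2 = e^(-2πi·2/4)

ω_4^10 = ω_4^2 = -1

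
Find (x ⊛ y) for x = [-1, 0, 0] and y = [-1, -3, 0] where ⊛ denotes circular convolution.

(x ⊛ y)[n] = Σ(m=0 to 2) x[m] · y[(n-m) mod 3]

Computing each output sample:
(x ⊛ y)[0] = 1
(x ⊛ y)[1] = 3
(x ⊛ y)[2] = 0

x ⊛ y = [1, 3, 0]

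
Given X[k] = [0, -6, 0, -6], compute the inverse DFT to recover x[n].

x[n] = (1/4) Σ(k=0 to 3) X[k] · e^(2πikn/4)

Computing each x[n]:
x[0] = -3
x[1] = 0
x[2] = 3
x[3] = 0

x = [-3, 0, 3, 0]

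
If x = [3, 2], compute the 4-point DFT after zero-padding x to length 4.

Original 2-point DFT: [5, 1]
Zero-padded 4-point DFT provides frequency interpolation.

DFT_4([x, 0, ...]) = [5, 3-2i, 1, 3+2i]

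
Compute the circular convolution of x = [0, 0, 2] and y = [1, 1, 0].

(x ⊛ y)[n] = Σ(m=0 to 2) x[m] · y[(n-m) mod 3]

Computing each output sample:
(x ⊛ y)[0] = 2
(x ⊛ y)[1] = 0
(x ⊛ y)[2] = 2

x ⊛ y = [2, 0, 2]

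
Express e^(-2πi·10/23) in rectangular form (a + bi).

ω_23^10 = e^(-2πi·10/23)
= cos(-2π·10/23) + i·sin(-2π·10/23)
= cos(-20π/23) + i·sin(-20π/23)

ω_23^10 = cos(-20π/23) + i·sin(-20π/23) = -0.9172-0.3984i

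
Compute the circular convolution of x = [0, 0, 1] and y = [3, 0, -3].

(x ⊛ y)[n] = Σ(m=0 to 2) x[m] · y[(n-m) mod 3]

Computing each output sample:
(x ⊛ y)[0] = 0
(x ⊛ y)[1] = -3
(x ⊛ y)[2] = 3

x ⊛ y = [0, -3, 3]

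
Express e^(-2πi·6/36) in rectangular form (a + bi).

ω_36^6 = e^(-2πi·6/36)
= cos(-2π·6/36) + i·sin(-2π·6/36)
= cos(-12π/36) + i·sin(-12π/36)

ω_36^6 = cos(-12π/36) + i·sin(-12π/36) = 0.5000-0.8660i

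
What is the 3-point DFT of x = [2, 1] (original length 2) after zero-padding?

Original 2-point DFT: [3, 1]
Zero-padded 3-point DFT provides frequency interpolation.

DFT_3([x, 0, ...]) = [3, 1.5000-0.8660i, 1.5000+0.8660i]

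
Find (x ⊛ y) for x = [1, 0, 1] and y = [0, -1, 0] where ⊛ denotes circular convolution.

(x ⊛ y)[n] = Σ(m=0 to 2) x[m] · y[(n-m) mod 3]

Computing each output sample:
(x ⊛ y)[0] = -1
(x ⊛ y)[1] = -1
(x ⊛ y)[2] = 0

x ⊛ y = [-1, -1, 0]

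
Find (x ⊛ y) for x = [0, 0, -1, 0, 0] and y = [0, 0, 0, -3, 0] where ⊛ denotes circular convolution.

(x ⊛ y)[n] = Σ(m=0 to 4) x[m] · y[(n-m) mod 5]

Computing each output sample:
(x ⊛ y)[0] = 3
(x ⊛ y)[1] = 0
(x ⊛ y)[2] = 0
(x ⊛ y)[3] = 0
(x ⊛ y)[4] = 0

x ⊛ y = [3, 0, 0, 0, 0]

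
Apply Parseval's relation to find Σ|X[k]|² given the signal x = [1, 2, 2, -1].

Parseval: Σ|x[n]|² = (1/N)Σ|X[k]|², so Σ|X[k]|² = N·Σ|x[n]|² = 4·10.0000

Σ|X[k]|² = N·Σ|x[n]|² = 4·10.0000 = 40.0000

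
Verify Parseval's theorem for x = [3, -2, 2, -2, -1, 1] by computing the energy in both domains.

Time domain:
Σ|x[n]|² = |3|² + |-2|² + |2|² + |-2|² + |-1|² + |1|² = 23.0000

Frequency domain:
(1/6)Σ|X[k]|² = (1/6)(|1|² + |4|² + |1.0000+5.1962i|² + |7|² + |1.0000-5.1962i|² + |4|²) = (1/6)·138.0000 = 23.0000

Both sides agree, confirming Parseval's theorem.

Σ|x[n]|² = (1/N)Σ|X[k]|² = 23.0000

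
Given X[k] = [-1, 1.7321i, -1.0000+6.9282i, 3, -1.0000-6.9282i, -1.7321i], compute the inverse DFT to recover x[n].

x[n] = (1/6) Σ(k=0 to 5) X[k] · e^(2πikn/6)

Computing each x[n]:
x[0] = 0
x[1] = -3
x[2] = 2
x[3] = -1
x[4] = -1
x[5] = 2

x = [0, -3, 2, -1, -1, 2]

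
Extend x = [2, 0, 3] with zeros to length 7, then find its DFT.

Original 3-point DFT: [5, 0.5000+2.5981i, 0.5000-2.5981i]
Zero-padded 7-point DFT provides frequency interpolation.

DFT_7([x, 0, ...]) = [5, 1.3324-2.9248i, -0.7029+1.3017i, 3.8705+2.3455i, 3.8705-2.3455i, -0.7029-1.3017i, 1.3324+2.9248i]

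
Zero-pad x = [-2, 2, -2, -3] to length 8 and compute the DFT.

Original 4-point DFT: [-5, -5i, -3, 5i]
Zero-padded 8-point DFT provides frequency interpolation.

DFT_8([x, 0, ...]) = [-5, 1.5355+2.7071i, -5i, -5.5355-1.2929i, -3, -5.5355+1.2929i, 5i, 1.5355-2.7071i]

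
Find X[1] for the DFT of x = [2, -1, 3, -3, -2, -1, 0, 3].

X[1] = Σ(n=0 to 7) x[n] · ω_8^(1n) where ω_8 = e^(-2πi/8)
= (2)·ω_8^0 + (-1)·ω_8^1 + (3)·ω_8^2 + (-3)·ω_8^3 + (-2)·ω_8^4 + (-1)·ω_8^5 + (0)·ω_8^6 + (3)·ω_8^7

X[1] = 8.2426+1.2426i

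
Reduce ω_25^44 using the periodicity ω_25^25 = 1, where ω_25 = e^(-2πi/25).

Since ω_25^25 = 1, powers reduce modulo 25.
44 mod 25 = 19
So ω_25^44 = ω_25^19 = e^(-2πi·19/25)

ω_25^44 = ω_25^19 = 0.0628+0.9980i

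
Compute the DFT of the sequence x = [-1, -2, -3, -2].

X[k] = Σ(n=0 to 3) x[n] · ω_4^(nk)
where ω_4 = e^(-2πi/4)

Computing each X[k]:
X[0] = -8
X[1] = 2
X[2] = 0
X[3] = 2

X = [-8, 2, 0, 2]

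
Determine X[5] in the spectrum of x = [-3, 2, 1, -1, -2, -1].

X[5] = Σ(n=0 to 5) x[n] · ω_6^(5n) where ω_6 = e^(-2πi/6)
= (-3)·ω_6^0 + (2)·ω_6^5 + (1)·ω_6^10 + (-1)·ω_6^15 + (-2)·ω_6^20 + (-1)·ω_6^25

X[5] = -1.0000+5.1962i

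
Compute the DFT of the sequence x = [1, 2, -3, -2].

X[k] = Σ(n=0 to 3) x[n] · ω_4^(nk)
where ω_4 = e^(-2πi/4)

Computing each X[k]:
X[0] = -2
X[1] = 4-4i
X[2] = -2
X[3] = 4+4i

X = [-2, 4-4i, -2, 4+4i]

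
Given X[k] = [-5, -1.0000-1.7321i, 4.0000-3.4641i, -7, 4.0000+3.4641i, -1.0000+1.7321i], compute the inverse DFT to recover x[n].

x[n] = (1/6) Σ(k=0 to 5) X[k] · e^(2πikn/6)

Computing each x[n]:
x[0] = -1
x[1] = 1
x[2] = -3
x[3] = 2
x[4] = -2
x[5] = -2

x = [-1, 1, -3, 2, -2, -2]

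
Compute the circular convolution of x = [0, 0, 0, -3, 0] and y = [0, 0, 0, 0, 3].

(x ⊛ y)[n] = Σ(m=0 to 4) x[m] · y[(n-m) mod 5]

Computing each output sample:
(x ⊛ y)[0] = 0
(x ⊛ y)[1] = 0
(x ⊛ y)[2] = -9
(x ⊛ y)[3] = 0
(x ⊛ y)[4] = 0

x ⊛ y = [0, 0, -9, 0, 0]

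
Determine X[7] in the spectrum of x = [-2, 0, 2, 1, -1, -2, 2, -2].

X[7] = Σ(n=0 to 7) x[n] · ω_8^(7n) where ω_8 = e^(-2πi/8)
= (-2)·ω_8^0 + (0)·ω_8^7 + (2)·ω_8^14 + (1)·ω_8^21 + (-1)·ω_8^28 + (-2)·ω_8^35 + (2)·ω_8^42 + (-2)·ω_8^49

X[7] = -1.7071+3.5355i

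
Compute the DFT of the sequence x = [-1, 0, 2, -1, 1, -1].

X[k] = Σ(n=0 to 5) x[n] · ω_6^(nk)
where ω_6 = e^(-2πi/6)

Computing each X[k]:
X[0] = 0
X[1] = -2.0000-1.7321i
X[2] = -3
X[3] = 4
X[4] = -3
X[5] = -2.0000+1.7321i

X = [0, -2.0000-1.7321i, -3, 4, -3, -2.0000+1.7321i]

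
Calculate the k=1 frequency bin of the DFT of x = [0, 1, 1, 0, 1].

X[1] = Σ(n=0 to 4) x[n] · ω_5^(1n) where ω_5 = e^(-2πi/5)
= (0)·ω_5^0 + (1)·ω_5^1 + (1)·ω_5^2 + (0)·ω_5^3 + (1)·ω_5^4

X[1] = -0.1910-0.5878i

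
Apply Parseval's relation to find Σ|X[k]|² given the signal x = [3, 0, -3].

Parseval: Σ|x[n]|² = (1/N)Σ|X[k]|², so Σ|X[k]|² = N·Σ|x[n]|² = 3·18.0000

Σ|X[k]|² = N·Σ|x[n]|² = 3·18.0000 = 54.0000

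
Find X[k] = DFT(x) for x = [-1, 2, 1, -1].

X[k] = Σ(n=0 to 3) x[n] · ω_4^(nk)
where ω_4 = e^(-2πi/4)

Computing each X[k]:
X[0] = 1
X[1] = -2-3i
X[2] = -1
X[3] = -2+3i

X = [1, -2-3i, -1, -2+3i]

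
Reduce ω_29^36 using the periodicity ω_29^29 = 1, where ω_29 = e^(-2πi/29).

Since ω_29^29 = 1, powers reduce modulo 29.
36 mod 29 = 7
So ω_29^36 = ω_29^7 = e^(-2πi·7/29)

ω_29^36 = ω_29^7 = 0.0541-0.9985i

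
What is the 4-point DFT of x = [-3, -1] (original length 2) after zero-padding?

Original 2-point DFT: [-4, -2]
Zero-padded 4-point DFT provides frequency interpolation.

DFT_4([x, 0, ...]) = [-4, -3+1i, -2, -3-1i]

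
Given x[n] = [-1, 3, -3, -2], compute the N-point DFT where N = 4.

X[k] = Σ(n=0 to 3) x[n] · ω_4^(nk)
where ω_4 = e^(-2πi/4)

Computing each X[k]:
X[0] = -3
X[1] = 2-5i
X[2] = -5
X[3] = 2+5i

X = [-3, 2-5i, -5, 2+5i]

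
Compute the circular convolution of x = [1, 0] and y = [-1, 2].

(x ⊛ y)[n] = Σ(m=0 to 1) x[m] · y[(n-m) mod 2]

Computing each output sample:
(x ⊛ y)[0] = -1
(x ⊛ y)[1] = 2

x ⊛ y = [-1, 2]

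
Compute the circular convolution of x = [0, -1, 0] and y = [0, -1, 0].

(x ⊛ y)[n] = Σ(m=0 to 2) x[m] · y[(n-m) mod 3]

Computing each output sample:
(x ⊛ y)[0] = 0
(x ⊛ y)[1] = 0
(x ⊛ y)[2] = 1

x ⊛ y = [0, 0, 1]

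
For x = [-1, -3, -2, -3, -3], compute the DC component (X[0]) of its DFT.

X[0] = Σ(n=0 to 4) x[n] · ω_5^0 = Σ x[n]
= (-1) + (-3) + (-2) + (-3) + (-3)

X[0] = -12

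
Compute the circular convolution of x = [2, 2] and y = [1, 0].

(x ⊛ y)[n] = Σ(m=0 to 1) x[m] · y[(n-m) mod 2]

Computing each output sample:
(x ⊛ y)[0] = 2
(x ⊛ y)[1] = 2

x ⊛ y = [2, 2]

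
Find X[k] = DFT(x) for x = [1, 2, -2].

X[k] = Σ(n=0 to 2) x[n] · ω_3^(nk)
where ω_3 = e^(-2πi/3)

Computing each X[k]:
X[0] = 1
X[1] = 1.0000-3.4641i
X[2] = 1.0000+3.4641i

X = [1, 1.0000-3.4641i, 1.0000+3.4641i]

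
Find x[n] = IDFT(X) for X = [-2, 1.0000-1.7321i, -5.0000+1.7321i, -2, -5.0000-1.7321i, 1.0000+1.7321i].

x[n] = (1/6) Σ(k=0 to 5) X[k] · e^(2πikn/6)

Computing each x[n]:
x[0] = -2
x[1] = 1
x[2] = 1
x[3] = -2
x[4] = -1
x[5] = 1

x = [-2, 1, 1, -2, -1, 1]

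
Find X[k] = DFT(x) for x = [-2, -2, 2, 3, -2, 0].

X[k] = Σ(n=0 to 5) x[n] · ω_6^(nk)
where ω_6 = e^(-2πi/6)

Computing each X[k]:
X[0] = -1
X[1] = -6.0000-1.7321i
X[2] = 2.0000+5.1962i
X[3] = -3
X[4] = 2.0000-5.1962i
X[5] = -6.0000+1.7321i

X = [-1, -6.0000-1.7321i, 2.0000+5.1962i, -3, 2.0000-5.1962i, -6.0000+1.7321i]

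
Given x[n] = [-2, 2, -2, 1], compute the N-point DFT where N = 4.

X[k] = Σ(n=0 to 3) x[n] · ω_4^(nk)
where ω_4 = e^(-2πi/4)

Computing each X[k]:
X[0] = -1
X[1] = -1i
X[2] = -7
X[3] = 1i

X = [-1, -1i, -7, 1i]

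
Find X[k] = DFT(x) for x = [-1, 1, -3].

X[k] = Σ(n=0 to 2) x[n] · ω_3^(nk)
where ω_3 = e^(-2πi/3)

Computing each X[k]:
X[0] = -3
X[1] = -3.4641i
X[2] = 3.4641i

X = [-3, -3.4641i, 3.4641i]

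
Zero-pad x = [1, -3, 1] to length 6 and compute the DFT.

Original 3-point DFT: [-1, 2.0000+3.4641i, 2.0000-3.4641i]
Zero-padded 6-point DFT provides frequency interpolation.

DFT_6([x, 0, ...]) = [-1, -1.0000+1.7321i, 2.0000+3.4641i, 5, 2.0000-3.4641i, -1.0000-1.7321i]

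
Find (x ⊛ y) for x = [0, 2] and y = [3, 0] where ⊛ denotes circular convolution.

(x ⊛ y)[n] = Σ(m=0 to 1) x[m] · y[(n-m) mod 2]

Computing each output sample:
(x ⊛ y)[0] = 0
(x ⊛ y)[1] = 6

x ⊛ y = [0, 6]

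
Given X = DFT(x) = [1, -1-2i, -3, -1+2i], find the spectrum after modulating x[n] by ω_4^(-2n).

Modulation property: DFT(ω_4^(-2n)·x[n]) = X[(k-2) mod 4], so circularly shift X by 2 positions.

X[k-2] = [-3, -1+2i, 1, -1-2i]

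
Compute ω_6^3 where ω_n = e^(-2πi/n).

ω_6^3 = e^(-2πi·3/6)
= cos(-2π·3/6) + i·sin(-2π·3/6)
= cos(-6π/6) + i·sin(-6π/6)

ω_6^3 = cos(-6π/6) + i·sin(-6π/6) = -1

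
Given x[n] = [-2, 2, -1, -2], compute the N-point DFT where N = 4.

X[k] = Σ(n=0 to 3) x[n] · ω_4^(nk)
where ω_4 = e^(-2πi/4)

Computing each X[k]:
X[0] = -3
X[1] = -1-4i
X[2] = -3
X[3] = -1+4i

X = [-3, -1-4i, -3, -1+4i]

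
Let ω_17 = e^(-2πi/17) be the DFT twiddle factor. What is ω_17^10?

ω_17^10 = e^(-2πi·10/17)
= cos(-2π·10/17) + i·sin(-2π·10/17)
= cos(-20π/17) + i·sin(-20π/17)

ω_17^10 = cos(-20π/17) + i·sin(-20π/17) = -0.8502+0.5264i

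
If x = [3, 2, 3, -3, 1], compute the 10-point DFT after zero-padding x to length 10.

Original 5-point DFT: [6, 3.9271-4.4778i, 0.5729+5.1186i, 0.5729-5.1186i, 3.9271+4.4778i]
Zero-padded 10-point DFT provides frequency interpolation.

DFT_10([x, 0, ...]) = [6, 5.6631-1.7634i, 3.9271-4.4778i, -2.1631-2.8532i, 0.5729+5.1186i, 8, 0.5729-5.1186i, -2.1631+2.8532i, 3.9271+4.4778i, 5.6631+1.7634i]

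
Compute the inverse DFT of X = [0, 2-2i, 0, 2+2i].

x[n] = (1/4) Σ(k=0 to 3) X[k] · e^(2πikn/4)

Computing each x[n]:
x[0] = 1
x[1] = 1
x[2] = -1
x[3] = -1

x = [1, 1, -1, -1]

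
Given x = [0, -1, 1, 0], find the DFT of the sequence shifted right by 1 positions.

Time shift by 1: X_shifted[k] = ω_4^(1k) · X[k]
Shifted x = [0, 0, -1, 1]

DFT(x[n-1]) = [0, 1+1i, -2, 1-1i]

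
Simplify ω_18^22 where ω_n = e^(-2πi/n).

Since ω_18^18 = 1, powers reduce modulo 18.
22 mod 18 = 4
So ω_18^22 = ω_18^4 = e^(-2πi·4/18)

ω_18^22 = ω_18^4 = 0.1736-0.9848i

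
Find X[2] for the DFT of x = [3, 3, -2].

X[2] = Σ(n=0 to 2) x[n] · ω_3^(2n) where ω_3 = e^(-2πi/3)
= (3)·ω_3^0 + (3)·ω_3^2 + (-2)·ω_3^4

X[2] = 2.5000+4.3301i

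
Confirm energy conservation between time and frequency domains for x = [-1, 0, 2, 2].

Time domain:
Σ|x[n]|² = |-1|² + |0|² + |2|² + |2|² = 9.0000

Frequency domain:
(1/4)Σ|X[k]|² = (1/4)(|3|² + |-3+2i|² + |-1|² + |-3-2i|²) = (1/4)·36.0000 = 9.0000

Both sides agree, confirming Parseval's theorem.

Σ|x[n]|² = (1/N)Σ|X[k]|² = 9.0000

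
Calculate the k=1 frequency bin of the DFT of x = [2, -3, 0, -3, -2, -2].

X[1] = Σ(n=0 to 5) x[n] · ω_6^(1n) where ω_6 = e^(-2πi/6)
= (2)·ω_6^0 + (-3)·ω_6^1 + (0)·ω_6^2 + (-3)·ω_6^3 + (-2)·ω_6^4 + (-2)·ω_6^5

X[1] = 3.5000-0.8660i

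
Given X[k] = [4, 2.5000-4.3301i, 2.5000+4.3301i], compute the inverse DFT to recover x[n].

x[n] = (1/3) Σ(k=0 to 2) X[k] · e^(2πikn/3)

Computing each x[n]:
x[0] = 3
x[1] = 3
x[2] = -2

x = [3, 3, -2]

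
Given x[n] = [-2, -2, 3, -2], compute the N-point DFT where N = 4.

X[k] = Σ(n=0 to 3) x[n] · ω_4^(nk)
where ω_4 = e^(-2πi/4)

Computing each X[k]:
X[0] = -3
X[1] = -5
X[2] = 5
X[3] = -5

X = [-3, -5, 5, -5]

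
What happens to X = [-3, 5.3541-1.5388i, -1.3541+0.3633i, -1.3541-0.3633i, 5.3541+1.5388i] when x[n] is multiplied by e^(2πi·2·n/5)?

Modulation property: DFT(ω_5^(-2n)·x[n]) = X[(k-2) mod 5], so circularly shift X by 2 positions.

X[k-2] = [-1.3541-0.3633i, 5.3541+1.5388i, -3, 5.3541-1.5388i, -1.3541+0.3633i]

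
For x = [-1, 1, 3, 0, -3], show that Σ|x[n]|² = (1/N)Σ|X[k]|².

Time domain:
Σ|x[n]|² = |-1|² + |1|² + |3|² + |0|² + |-3|² = 20.0000

Frequency domain:
(1/5)Σ|X[k]|² = (1/5)(|0|² + |-4.0451-5.5676i|² + |1.5451+0.5020i|² + |1.5451-0.5020i|² + |-4.0451+5.5676i|²) = (1/5)·100.0000 = 20.0000

Both sides agree, confirming Parseval's theorem.

Σ|x[n]|² = (1/N)Σ|X[k]|² = 20.0000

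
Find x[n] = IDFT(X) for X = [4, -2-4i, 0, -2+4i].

x[n] = (1/4) Σ(k=0 to 3) X[k] · e^(2πikn/4)

Computing each x[n]:
x[0] = 0
x[1] = 3
x[2] = 2
x[3] = -1

x = [0, 3, 2, -1]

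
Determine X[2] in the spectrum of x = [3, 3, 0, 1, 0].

X[2] = Σ(n=0 to 4) x[n] · ω_5^(2n) where ω_5 = e^(-2πi/5)
= (3)·ω_5^0 + (3)·ω_5^2 + (0)·ω_5^4 + (1)·ω_5^6 + (0)·ω_5^8

X[2] = 0.8820-2.7144i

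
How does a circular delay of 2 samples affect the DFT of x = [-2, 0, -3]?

Time shift by 2: X_shifted[k] = ω_3^(2k) · X[k]
Shifted x = [0, -3, -2]

DFT(x[n-2]) = [-5, 2.5000+0.8660i, 2.5000-0.8660i]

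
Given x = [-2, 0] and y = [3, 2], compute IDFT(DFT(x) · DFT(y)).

(x ⊛ y)[n] = Σ(m=0 to 1) x[m] · y[(n-m) mod 2]

Computing each output sample:
(x ⊛ y)[0] = -6
(x ⊛ y)[1] = -4

x ⊛ y = [-6, -4]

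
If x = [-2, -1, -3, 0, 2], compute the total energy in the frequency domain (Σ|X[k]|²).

Parseval: Σ|x[n]|² = (1/N)Σ|X[k]|², so Σ|X[k]|² = N·Σ|x[n]|² = 5·18.0000

Σ|X[k]|² = N·Σ|x[n]|² = 5·18.0000 = 90.0000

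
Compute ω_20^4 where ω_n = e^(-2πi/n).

ω_20^4 = e^(-2πi·4/20)
= cos(-2π·4/20) + i·sin(-2π·4/20)
= cos(-8π/20) + i·sin(-8π/20)

ω_20^4 = cos(-8π/20) + i·sin(-8π/20) = 0.3090-0.9511i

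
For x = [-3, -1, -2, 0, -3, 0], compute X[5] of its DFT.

X[5] = Σ(n=0 to 5) x[n] · ω_6^(5n) where ω_6 = e^(-2πi/6)
= (-3)·ω_6^0 + (-1)·ω_6^5 + (-2)·ω_6^10 + (0)·ω_6^15 + (-3)·ω_6^20 + (0)·ω_6^25

X[5] = -1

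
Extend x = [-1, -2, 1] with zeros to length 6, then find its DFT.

Original 3-point DFT: [-2, -0.5000+2.5981i, -0.5000-2.5981i]
Zero-padded 6-point DFT provides frequency interpolation.

DFT_6([x, 0, ...]) = [-2, -2.5000+0.8660i, -0.5000+2.5981i, 2, -0.5000-2.5981i, -2.5000-0.8660i]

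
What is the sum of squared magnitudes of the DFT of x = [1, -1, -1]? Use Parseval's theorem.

Parseval: Σ|x[n]|² = (1/N)Σ|X[k]|², so Σ|X[k]|² = N·Σ|x[n]|² = 3·3.0000

Σ|X[k]|² = N·Σ|x[n]|² = 3·3.0000 = 9.0000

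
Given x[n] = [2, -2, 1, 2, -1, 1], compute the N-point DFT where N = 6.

X[k] = Σ(n=0 to 5) x[n] · ω_6^(nk)
where ω_6 = e^(-2πi/6)

Computing each X[k]:
X[0] = 3
X[1] = -0.5000+0.8660i
X[2] = 4.5000+4.3301i
X[3] = 1
X[4] = 4.5000-4.3301i
X[5] = -0.5000-0.8660i

X = [3, -0.5000+0.8660i, 4.5000+4.3301i, 1, 4.5000-4.3301i, -0.5000-0.8660i]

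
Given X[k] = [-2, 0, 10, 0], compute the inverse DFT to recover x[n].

x[n] = (1/4) Σ(k=0 to 3) X[k] · e^(2πikn/4)

Computing each x[n]:
x[0] = 2
x[1] = -3
x[2] = 2
x[3] = -3

x = [2, -3, 2, -3]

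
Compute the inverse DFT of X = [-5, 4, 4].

x[n] = (1/3) Σ(k=0 to 2) X[k] · e^(2πikn/3)

Computing each x[n]:
x[0] = 1
x[1] = -3
x[2] = -3

x = [1, -3, -3]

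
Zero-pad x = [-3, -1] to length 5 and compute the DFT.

Original 2-point DFT: [-4, -2]
Zero-padded 5-point DFT provides frequency interpolation.

DFT_5([x, 0, ...]) = [-4, -3.3090+0.9511i, -2.1910+0.5878i, -2.1910-0.5878i, -3.3090-0.9511i]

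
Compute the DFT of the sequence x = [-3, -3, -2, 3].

X[k] = Σ(n=0 to 3) x[n] · ω_4^(nk)
where ω_4 = e^(-2πi/4)

Computing each X[k]:
X[0] = -5
X[1] = -1+6i
X[2] = -5
X[3] = -1-6i

X = [-5, -1+6i, -5, -1-6i]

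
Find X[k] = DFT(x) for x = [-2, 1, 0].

X[k] = Σ(n=0 to 2) x[n] · ω_3^(nk)
where ω_3 = e^(-2πi/3)

Computing each X[k]:
X[0] = -1
X[1] = -2.5000-0.8660i
X[2] = -2.5000+0.8660i

X = [-1, -2.5000-0.8660i, -2.5000+0.8660i]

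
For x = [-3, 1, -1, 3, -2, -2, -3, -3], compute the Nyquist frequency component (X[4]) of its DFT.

X[4] = Σ(n=0 to 7) x[n] · ω_8^(4n) where ω_8 = e^(-2πi/8)
= (-3)·ω_8^0 + (1)·ω_8^4 + (-1)·ω_8^8 + (3)·ω_8^12 + (-2)·ω_8^16 + (-2)·ω_8^20 + (-3)·ω_8^24 + (-3)·ω_8^28

X[4] = -8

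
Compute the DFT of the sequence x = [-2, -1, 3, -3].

X[k] = Σ(n=0 to 3) x[n] · ω_4^(nk)
where ω_4 = e^(-2πi/4)

Computing each X[k]:
X[0] = -3
X[1] = -5-2i
X[2] = 5
X[3] = -5+2i

X = [-3, -5-2i, 5, -5+2i]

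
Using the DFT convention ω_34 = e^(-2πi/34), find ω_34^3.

ω_34^3 = e^(-2πi·3/34)
= cos(-2π·3/34) + i·sin(-2π·3/34)
= cos(-6π/34) + i·sin(-6π/34)

ω_34^3 = cos(-6π/34) + i·sin(-6π/34) = 0.8502-0.5264i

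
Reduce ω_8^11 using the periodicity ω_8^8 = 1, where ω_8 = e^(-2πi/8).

Since ω_8^8 = 1, powers reduce modulo 8.
11 mod 8 = 3
So ω_8^11 = ω_8^3 = e^(-2πi·3/8)

ω_8^11 = ω_8^3 = -0.7071-0.7071i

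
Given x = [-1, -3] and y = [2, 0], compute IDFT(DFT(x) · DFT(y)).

(x ⊛ y)[n] = Σ(m=0 to 1) x[m] · y[(n-m) mod 2]

Computing each output sample:
(x ⊛ y)[0] = -2
(x ⊛ y)[1] = -6

x ⊛ y = [-2, -6]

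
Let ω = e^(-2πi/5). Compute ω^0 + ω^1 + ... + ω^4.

Sum of all nth roots of unity equals 0 for n > 1 (geometric series with r ≠ 1).

0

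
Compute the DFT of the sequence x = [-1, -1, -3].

X[k] = Σ(n=0 to 2) x[n] · ω_3^(nk)
where ω_3 = e^(-2πi/3)

Computing each X[k]:
X[0] = -5
X[1] = 1.0000-1.7321i
X[2] = 1.0000+1.7321i

X = [-5, 1.0000-1.7321i, 1.0000+1.7321i]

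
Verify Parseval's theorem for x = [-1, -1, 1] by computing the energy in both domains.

Time domain:
Σ|x[n]|² = |-1|² + |-1|² + |1|² = 3.0000

Frequency domain:
(1/3)Σ|X[k]|² = (1/3)(|-1|² + |-1.0000+1.7321i|² + |-1.0000-1.7321i|²) = (1/3)·9.0000 = 3.0000

Both sides agree, confirming Parseval's theorem.

Σ|x[n]|² = (1/N)Σ|X[k]|² = 3.0000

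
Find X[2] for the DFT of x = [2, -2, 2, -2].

X[2] = Σ(n=0 to 3) x[n] · ω_4^(2n) where ω_4 = e^(-2πi/4)
= (2)·ω_4^0 + (-2)·ω_4^2 + (2)·ω_4^4 + (-2)·ω_4^6

X[2] = 8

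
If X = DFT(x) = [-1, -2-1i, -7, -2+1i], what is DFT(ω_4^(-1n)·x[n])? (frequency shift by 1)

Modulation property: DFT(ω_4^(-1n)·x[n]) = X[(k-1) mod 4], so circularly shift X by 1 positions.

X[k-1] = [-2+1i, -1, -2-1i, -7]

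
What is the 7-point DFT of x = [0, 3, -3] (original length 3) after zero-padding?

Original 3-point DFT: [0, -5.1962i, 5.1962i]
Zero-padded 7-point DFT provides frequency interpolation.

DFT_7([x, 0, ...]) = [0, 2.5380+0.5793i, 2.0353-4.2264i, -4.5734-3.6471i, -4.5734+3.6471i, 2.0353+4.2264i, 2.5380-0.5793i]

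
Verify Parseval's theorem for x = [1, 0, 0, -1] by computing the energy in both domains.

Time domain:
Σ|x[n]|² = |1|² + |0|² + |0|² + |-1|² = 2.0000

Frequency domain:
(1/4)Σ|X[k]|² = (1/4)(|0|² + |1-1i|² + |2|² + |1+1i|²) = (1/4)·8.0000 = 2.0000

Both sides agree, confirming Parseval's theorem.

Σ|x[n]|² = (1/N)Σ|X[k]|² = 2.0000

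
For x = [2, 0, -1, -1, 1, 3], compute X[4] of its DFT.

X[4] = Σ(n=0 to 5) x[n] · ω_6^(4n) where ω_6 = e^(-2πi/6)
= (2)·ω_6^0 + (0)·ω_6^4 + (-1)·ω_6^8 + (-1)·ω_6^12 + (1)·ω_6^16 + (3)·ω_6^20

X[4] = -0.5000-0.8660i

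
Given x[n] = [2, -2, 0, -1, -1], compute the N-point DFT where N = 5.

X[k] = Σ(n=0 to 4) x[n] · ω_5^(nk)
where ω_5 = e^(-2πi/5)

Computing each X[k]:
X[0] = -2
X[1] = 1.8820+0.3633i
X[2] = 4.1180+1.5388i
X[3] = 4.1180-1.5388i
X[4] = 1.8820-0.3633i

X = [-2, 1.8820+0.3633i, 4.1180+1.5388i, 4.1180-1.5388i, 1.8820-0.3633i]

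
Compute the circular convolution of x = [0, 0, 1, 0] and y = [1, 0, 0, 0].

(x ⊛ y)[n] = Σ(m=0 to 3) x[m] · y[(n-m) mod 4]

Computing each output sample:
(x ⊛ y)[0] = 0
(x ⊛ y)[1] = 0
(x ⊛ y)[2] = 1
(x ⊛ y)[3] = 0

x ⊛ y = [0, 0, 1, 0]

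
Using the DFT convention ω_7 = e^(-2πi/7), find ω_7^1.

ω_7^1 = e^(-2πi·1/7)
= cos(-2π·1/7) + i·sin(-2π·1/7)
= cos(-2π/7) + i·sin(-2π/7)

ω_7^1 = cos(-2π/7) + i·sin(-2π/7) = 0.6235-0.7818i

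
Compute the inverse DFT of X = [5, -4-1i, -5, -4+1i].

x[n] = (1/4) Σ(k=0 to 3) X[k] · e^(2πikn/4)

Computing each x[n]:
x[0] = -2
x[1] = 3
x[2] = 2
x[3] = 2

x = [-2, 3, 2, 2]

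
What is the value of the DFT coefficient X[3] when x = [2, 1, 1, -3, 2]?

X[3] = Σ(n=0 to 4) x[n] · ω_5^(3n) where ω_5 = e^(-2πi/5)
= (2)·ω_5^0 + (1)·ω_5^3 + (1)·ω_5^6 + (-3)·ω_5^9 + (2)·ω_5^12

X[3] = -1.0451-4.3920i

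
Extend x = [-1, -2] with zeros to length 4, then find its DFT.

Original 2-point DFT: [-3, 1]
Zero-padded 4-point DFT provides frequency interpolation.

DFT_4([x, 0, ...]) = [-3, -1+2i, 1, -1-2i]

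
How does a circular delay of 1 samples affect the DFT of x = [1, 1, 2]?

Time shift by 1: X_shifted[k] = ω_3^(1k) · X[k]
Shifted x = [2, 1, 1]

DFT(x[n-1]) = [4, 1, 1]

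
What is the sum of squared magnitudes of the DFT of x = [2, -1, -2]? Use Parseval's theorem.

Parseval: Σ|x[n]|² = (1/N)Σ|X[k]|², so Σ|X[k]|² = N·Σ|x[n]|² = 3·9.0000

Σ|X[k]|² = N·Σ|x[n]|² = 3·9.0000 = 27.0000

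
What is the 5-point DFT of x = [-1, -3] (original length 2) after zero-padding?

Original 2-point DFT: [-4, 2]
Zero-padded 5-point DFT provides frequency interpolation.

DFT_5([x, 0, ...]) = [-4, -1.9271+2.8532i, 1.4271+1.7634i, 1.4271-1.7634i, -1.9271-2.8532i]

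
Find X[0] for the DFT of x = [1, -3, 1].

X[0] = Σ(n=0 to 2) x[n] · ω_3^0 = Σ x[n]
= (1) + (-3) + (1)

X[0] = -1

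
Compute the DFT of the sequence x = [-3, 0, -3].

X[k] = Σ(n=0 to 2) x[n] · ω_3^(nk)
where ω_3 = e^(-2πi/3)

Computing each X[k]:
X[0] = -6
X[1] = -1.5000-2.5981i
X[2] = -1.5000+2.5981i

X = [-6, -1.5000-2.5981i, -1.5000+2.5981i]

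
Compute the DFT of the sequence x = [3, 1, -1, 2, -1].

X[k] = Σ(n=0 to 4) x[n] · ω_5^(nk)
where ω_5 = e^(-2πi/5)

Computing each X[k]:
X[0] = 4
X[1] = 2.1910-0.1388i
X[2] = 3.3090-4.0287i
X[3] = 3.3090+4.0287i
X[4] = 2.1910+0.1388i

X = [4, 2.1910-0.1388i, 3.3090-4.0287i, 3.3090+4.0287i, 2.1910+0.1388i]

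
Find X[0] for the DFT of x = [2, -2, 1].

X[0] = Σ(n=0 to 2) x[n] · ω_3^0 = Σ x[n]
= (2) + (-2) + (1)

X[0] = 1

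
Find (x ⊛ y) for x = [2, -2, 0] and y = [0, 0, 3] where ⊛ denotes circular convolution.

(x ⊛ y)[n] = Σ(m=0 to 2) x[m] · y[(n-m) mod 3]

Computing each output sample:
(x ⊛ y)[0] = -6
(x ⊛ y)[1] = 0
(x ⊛ y)[2] = 6

x ⊛ y = [-6, 0, 6]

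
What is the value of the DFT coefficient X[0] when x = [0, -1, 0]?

X[0] = Σ(n=0 to 2) x[n] · ω_3^0 = Σ x[n]
= (0) + (-1) + (0)

X[0] = -1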